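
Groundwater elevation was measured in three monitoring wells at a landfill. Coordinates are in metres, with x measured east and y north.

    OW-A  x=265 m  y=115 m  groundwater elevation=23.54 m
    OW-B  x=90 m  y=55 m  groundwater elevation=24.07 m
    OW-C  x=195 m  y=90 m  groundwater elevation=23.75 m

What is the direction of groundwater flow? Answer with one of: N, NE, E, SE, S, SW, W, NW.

SE

Differences from OW-A: to OW-B (Δx, Δy, Δh) = (-175, -60, +0.53); to OW-C = (-70, -25, +0.21).
Solve a·Δx + b·Δy = Δh: det = (-175)·(-25) − (-70)·(-60) = 175.
∂h/∂x = [(+0.53)·(-25) − (+0.21)·(-60)] / 175 = -0.003714
∂h/∂y = [(-175)·(+0.21) − (-70)·(+0.53)] / 175 = +0.002000
Flow = −∇h = (+0.003714 east, -0.002000 north), which points southeast.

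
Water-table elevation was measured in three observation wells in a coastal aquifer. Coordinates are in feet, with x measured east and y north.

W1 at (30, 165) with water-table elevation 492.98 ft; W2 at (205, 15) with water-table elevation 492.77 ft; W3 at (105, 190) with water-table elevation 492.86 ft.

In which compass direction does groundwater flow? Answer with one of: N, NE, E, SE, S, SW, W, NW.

E

Taking W1 as reference: W2−W1 = (175, -150, -0.21); W3−W1 = (75, 25, -0.12).
Determinant of the coordinate differences = 175·25 − 75·(-150) = 15625.
∂h/∂x = [(-0.21)·25 − (-0.12)·(-150)] / 15625 = -0.001488
∂h/∂y = [175·(-0.12) − 75·(-0.21)] / 15625 = -0.0003360
Flow = −∇h = (+0.001488 east, +0.0003360 north), which points east.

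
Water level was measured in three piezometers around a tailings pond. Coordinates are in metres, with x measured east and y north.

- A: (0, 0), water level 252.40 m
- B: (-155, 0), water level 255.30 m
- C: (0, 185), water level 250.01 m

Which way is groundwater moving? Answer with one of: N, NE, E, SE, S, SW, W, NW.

NE

∂h/∂x = (255.30 − 252.40) / (-155 − 0) = -0.01871
∂h/∂y = (250.01 − 252.40) / (185 − 0) = -0.01292
Flow = −∇h = (+0.01871 east, +0.01292 north), which points northeast.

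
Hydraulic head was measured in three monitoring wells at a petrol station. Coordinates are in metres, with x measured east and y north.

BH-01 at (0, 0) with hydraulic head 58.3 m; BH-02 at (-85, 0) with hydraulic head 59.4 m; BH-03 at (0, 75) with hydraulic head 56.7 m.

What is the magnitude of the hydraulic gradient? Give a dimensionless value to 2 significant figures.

∂h/∂x = (59.4 − 58.3) / (-85 − 0) = -0.01294
∂h/∂y = (56.7 − 58.3) / (75 − 0) = -0.02133
|∇h| = √(-0.01294² + -0.02133²) = 0.02495

0.025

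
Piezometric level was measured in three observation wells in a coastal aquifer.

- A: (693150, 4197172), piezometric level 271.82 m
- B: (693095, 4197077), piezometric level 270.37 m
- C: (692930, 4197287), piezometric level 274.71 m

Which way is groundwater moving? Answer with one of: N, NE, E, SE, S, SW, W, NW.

S

Taking A as reference: B−A = (-55, -95, -1.45); C−A = (-220, 115, +2.89).
Solve a·Δx + b·Δy = Δh: det = (-55)·115 − (-220)·(-95) = -27225.
∂h/∂x = [(-1.45)·115 − (+2.89)·(-95)] / -27225 = -0.003960
∂h/∂y = [(-55)·(+2.89) − (-220)·(-1.45)] / -27225 = +0.01756
Flow = −∇h = (+0.003960 east, -0.01756 north), which points south.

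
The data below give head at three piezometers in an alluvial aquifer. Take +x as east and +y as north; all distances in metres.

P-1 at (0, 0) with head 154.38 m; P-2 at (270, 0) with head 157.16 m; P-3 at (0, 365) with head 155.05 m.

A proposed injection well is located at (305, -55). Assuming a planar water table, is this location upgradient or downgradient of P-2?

∂h/∂x = (157.16 − 154.38) / (270 − 0) = +0.01030
∂h/∂y = (155.05 − 154.38) / (365 − 0) = +0.001836
Head at (305, -55) = 154.38 + (+0.01030)·(305) + (+0.001836)·(-55) = 157.42 m.
That is higher than the 157.16 m at P-2, so the point is upgradient.

upgradient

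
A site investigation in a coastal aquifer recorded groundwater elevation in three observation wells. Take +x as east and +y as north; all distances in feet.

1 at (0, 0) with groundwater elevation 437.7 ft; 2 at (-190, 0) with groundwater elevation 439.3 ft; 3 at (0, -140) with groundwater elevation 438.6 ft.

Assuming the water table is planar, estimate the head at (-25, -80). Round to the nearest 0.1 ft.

∂h/∂x = (439.3 − 437.7) / (-190 − 0) = -0.008421
∂h/∂y = (438.6 − 437.7) / (-140 − 0) = -0.006429
h(-25, -80) = 437.7 + (-0.008421)·(-25) + (-0.006429)·(-80) = 437.7 +0.211 +0.514 = 438.425 ft.

438.4 ft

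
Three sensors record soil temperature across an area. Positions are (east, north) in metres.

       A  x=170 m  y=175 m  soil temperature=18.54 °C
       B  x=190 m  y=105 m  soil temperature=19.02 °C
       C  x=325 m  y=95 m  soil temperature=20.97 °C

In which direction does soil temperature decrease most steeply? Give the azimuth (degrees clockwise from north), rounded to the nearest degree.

281°

Three-point gradient (reference A): Δ to B = (20, -70, +0.48), Δ to C = (155, -80, +2.43).
∂T/∂x = +0.01424, ∂T/∂y = -0.002789 (det = 9250).
Steepest decrease is along −∇f: components (-0.01424 E, +0.002789 N).
Azimuth = atan2(-0.01424, +0.002789) = 281.1° ≈ 281°.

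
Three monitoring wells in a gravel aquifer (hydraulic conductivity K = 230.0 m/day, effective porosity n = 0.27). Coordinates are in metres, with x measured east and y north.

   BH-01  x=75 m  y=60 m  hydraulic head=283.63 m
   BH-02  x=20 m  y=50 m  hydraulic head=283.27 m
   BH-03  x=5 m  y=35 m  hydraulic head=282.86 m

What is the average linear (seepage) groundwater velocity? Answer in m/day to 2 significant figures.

Taking BH-01 as reference: BH-02−BH-01 = (-55, -10, -0.36); BH-03−BH-01 = (-70, -25, -0.77).
Solve a·Δx + b·Δy = Δh: det = (-55)·(-25) − (-70)·(-10) = 675.
∂h/∂x = [(-0.36)·(-25) − (-0.77)·(-10)] / 675 = +0.001926
∂h/∂y = [(-55)·(-0.77) − (-70)·(-0.36)] / 675 = +0.02541
|∇h| = √(0.001926² + 0.02541²) = 0.02548
Seepage velocity v = K·i/n = 230.0 × 0.02548 / 0.27 = 21.71 m/day.

22 m/day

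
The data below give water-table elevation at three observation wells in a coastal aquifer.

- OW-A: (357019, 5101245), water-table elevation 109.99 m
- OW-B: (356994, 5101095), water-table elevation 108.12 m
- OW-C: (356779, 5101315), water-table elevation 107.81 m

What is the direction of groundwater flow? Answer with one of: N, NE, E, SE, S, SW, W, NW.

SW

With h = a·x + b·y + c and OW-A as origin, the differences give:
  (-25)·a + (-150)·b = -1.87
  (-240)·a + 70·b = -2.18
Eliminate b (×70 and ×(-150), subtract): -37750·a = -457.900 → a = ∂h/∂x = +0.01213
Back-substitute: b = ∂h/∂y = +0.01045.
Flow = −∇h = (-0.01213 east, -0.01045 north), which points southwest.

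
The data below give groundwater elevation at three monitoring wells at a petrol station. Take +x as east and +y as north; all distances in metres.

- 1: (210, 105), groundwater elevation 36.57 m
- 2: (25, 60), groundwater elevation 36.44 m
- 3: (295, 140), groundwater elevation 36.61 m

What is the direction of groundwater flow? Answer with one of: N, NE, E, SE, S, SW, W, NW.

NW

Three-point gradient (reference 1): Δ to 2 = (-185, -45, -0.13), Δ to 3 = (85, 35, +0.04).
∂h/∂x = +0.001038, ∂h/∂y = -0.001377 (det = -2650).
Flow = −∇h = (-0.001038 east, +0.001377 north), which points northwest.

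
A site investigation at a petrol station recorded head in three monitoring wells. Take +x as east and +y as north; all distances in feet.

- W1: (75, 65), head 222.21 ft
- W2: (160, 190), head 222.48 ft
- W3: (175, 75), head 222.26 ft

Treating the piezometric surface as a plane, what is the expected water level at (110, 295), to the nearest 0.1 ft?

Differences from W1: to W2 (Δx, Δy, Δh) = (85, 125, +0.27); to W3 = (100, 10, +0.05).
Determinant of the coordinate differences = 85·10 − 100·125 = -11650.
∂h/∂x = [(+0.27)·10 − (+0.05)·125] / -11650 = +0.0003047
∂h/∂y = [85·(+0.05) − 100·(+0.27)] / -11650 = +0.001953
h(110, 295) = 222.21 + (+0.0003047)·(35) + (+0.001953)·(230) = 222.21 +0.011 +0.449 = 222.670 ft.

222.7 ft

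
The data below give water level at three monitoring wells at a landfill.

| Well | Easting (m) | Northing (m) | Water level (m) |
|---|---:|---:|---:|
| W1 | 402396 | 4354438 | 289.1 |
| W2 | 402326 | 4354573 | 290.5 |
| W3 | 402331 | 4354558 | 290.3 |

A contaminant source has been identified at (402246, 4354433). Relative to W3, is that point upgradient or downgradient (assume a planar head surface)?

Three-point gradient (reference W1): Δ to W2 = (-70, 135, +1.4), Δ to W3 = (-65, 120, +1.2).
∂h/∂x = +0.01600, ∂h/∂y = +0.01867 (det = 375).
Head at (402246, 4354433) = 289.1 + (+0.01600)·(-150) + (+0.01867)·(-5) = 286.61 m.
That is lower than the 290.3 m at W3, so the point is downgradient.

downgradient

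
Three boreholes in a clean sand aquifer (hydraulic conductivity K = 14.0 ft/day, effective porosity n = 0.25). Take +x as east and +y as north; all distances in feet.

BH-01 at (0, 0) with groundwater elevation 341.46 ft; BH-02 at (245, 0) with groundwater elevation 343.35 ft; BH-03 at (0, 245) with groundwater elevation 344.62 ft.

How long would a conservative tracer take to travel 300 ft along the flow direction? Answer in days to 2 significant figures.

∂h/∂x = (343.35 − 341.46) / (245 − 0) = +0.007714
∂h/∂y = (344.62 − 341.46) / (245 − 0) = +0.01290
|∇h| = √(0.007714² + 0.01290²) = 0.01503
Seepage velocity v = K·i/n = 14.0 × 0.01503 / 0.25 = 0.8417 ft/day.
t = 300 / 0.8417 = 356.4 days.

360 days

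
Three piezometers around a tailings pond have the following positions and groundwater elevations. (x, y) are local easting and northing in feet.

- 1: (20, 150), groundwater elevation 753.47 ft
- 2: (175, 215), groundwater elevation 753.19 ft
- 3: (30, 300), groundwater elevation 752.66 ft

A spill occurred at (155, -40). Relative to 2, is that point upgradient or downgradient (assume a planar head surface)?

Taking 1 as reference: 2−1 = (155, 65, -0.28); 3−1 = (10, 150, -0.81).
Determinant of the coordinate differences = 155·150 − 10·65 = 22600.
∂h/∂x = [(-0.28)·150 − (-0.81)·65] / 22600 = +0.0004712
∂h/∂y = [155·(-0.81) − 10·(-0.28)] / 22600 = -0.005431
Head at (155, -40) = 753.47 + (+0.0004712)·(135) + (-0.005431)·(-190) = 754.57 ft.
That is higher than the 753.19 ft at 2, so the point is upgradient.

upgradient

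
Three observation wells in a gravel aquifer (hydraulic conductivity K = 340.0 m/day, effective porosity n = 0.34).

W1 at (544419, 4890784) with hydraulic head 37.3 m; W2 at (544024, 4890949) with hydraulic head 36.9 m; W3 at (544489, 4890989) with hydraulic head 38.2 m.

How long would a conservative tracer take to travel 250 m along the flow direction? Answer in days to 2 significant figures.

With h = a·x + b·y + c and W1 as origin, the differences give:
  (-395)·a + 165·b = -0.4
  70·a + 205·b = +0.9
Eliminate b (×205 and ×165, subtract): -92525·a = -230.50 → a = ∂h/∂x = +0.002491
Back-substitute: b = ∂h/∂y = +0.003540.
|∇h| = √(0.002491² + 0.003540²) = 0.004329
Seepage velocity v = K·i/n = 340.0 × 0.004329 / 0.34 = 4.329 m/day.
t = 250 / 4.329 = 57.75 days.

58 days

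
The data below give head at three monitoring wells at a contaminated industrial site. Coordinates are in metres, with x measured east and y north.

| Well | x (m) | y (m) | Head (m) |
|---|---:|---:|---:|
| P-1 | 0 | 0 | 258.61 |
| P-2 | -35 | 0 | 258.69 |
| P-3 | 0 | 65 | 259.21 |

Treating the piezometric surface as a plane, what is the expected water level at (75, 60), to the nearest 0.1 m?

∂h/∂x = (258.69 − 258.61) / (-35 − 0) = -0.002286
∂h/∂y = (259.21 − 258.61) / (65 − 0) = +0.009231
h(75, 60) = 258.61 + (-0.002286)·(75) + (+0.009231)·(60) = 258.61 -0.171 +0.554 = 258.992 m.

259.0 m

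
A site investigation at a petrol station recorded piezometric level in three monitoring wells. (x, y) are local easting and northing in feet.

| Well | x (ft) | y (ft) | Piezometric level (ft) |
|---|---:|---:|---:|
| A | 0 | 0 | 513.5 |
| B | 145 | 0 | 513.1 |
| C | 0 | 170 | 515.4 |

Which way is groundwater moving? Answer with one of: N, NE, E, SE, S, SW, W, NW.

∂h/∂x = (513.1 − 513.5) / (145 − 0) = -0.002759
∂h/∂y = (515.4 − 513.5) / (170 − 0) = +0.01118
Flow = −∇h = (+0.002759 east, -0.01118 north), which points south.

S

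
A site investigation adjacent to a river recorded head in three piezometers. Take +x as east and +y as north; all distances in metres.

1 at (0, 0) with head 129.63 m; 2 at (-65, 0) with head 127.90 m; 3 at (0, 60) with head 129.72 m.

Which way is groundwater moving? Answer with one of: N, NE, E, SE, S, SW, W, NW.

W

∂h/∂x = (127.90 − 129.63) / (-65 − 0) = +0.02662
∂h/∂y = (129.72 − 129.63) / (60 − 0) = +0.001500
Flow = −∇h = (-0.02662 east, -0.001500 north), which points west.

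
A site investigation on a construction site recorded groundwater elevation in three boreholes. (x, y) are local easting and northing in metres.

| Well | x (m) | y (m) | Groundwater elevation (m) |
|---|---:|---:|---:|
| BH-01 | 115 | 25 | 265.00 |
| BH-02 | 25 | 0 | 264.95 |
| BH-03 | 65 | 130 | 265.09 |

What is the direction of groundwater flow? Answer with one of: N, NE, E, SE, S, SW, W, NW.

Taking BH-01 as reference: BH-02−BH-01 = (-90, -25, -0.05); BH-03−BH-01 = (-50, 105, +0.09).
Determinant of the coordinate differences = (-90)·105 − (-50)·(-25) = -10700.
∂h/∂x = [(-0.05)·105 − (+0.09)·(-25)] / -10700 = +0.0002804
∂h/∂y = [(-90)·(+0.09) − (-50)·(-0.05)] / -10700 = +0.0009907
Flow = −∇h = (-0.0002804 east, -0.0009907 north), which points south.

S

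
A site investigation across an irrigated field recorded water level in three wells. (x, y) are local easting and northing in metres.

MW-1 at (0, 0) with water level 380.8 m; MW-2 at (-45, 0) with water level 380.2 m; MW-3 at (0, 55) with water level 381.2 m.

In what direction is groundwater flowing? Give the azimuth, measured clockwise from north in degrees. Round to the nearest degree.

241°

∂h/∂x = (380.2 − 380.8) / (-45 − 0) = +0.01333
∂h/∂y = (381.2 − 380.8) / (55 − 0) = +0.007273
Flow direction (−∇h) has components (-0.01333 E, -0.007273 N).
Azimuth = atan2(E, N) = atan2(-0.01333, -0.007273) = 241.4° ≈ 241°.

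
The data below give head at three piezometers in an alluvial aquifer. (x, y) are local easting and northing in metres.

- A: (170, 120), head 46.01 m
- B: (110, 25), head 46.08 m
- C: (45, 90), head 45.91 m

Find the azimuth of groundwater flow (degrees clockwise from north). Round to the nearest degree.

Differences from A: to B (Δx, Δy, Δh) = (-60, -95, +0.07); to C = (-125, -30, -0.10).
Determinant of the coordinate differences = (-60)·(-30) − (-125)·(-95) = -10075.
∂h/∂x = [(+0.07)·(-30) − (-0.10)·(-95)] / -10075 = +0.001151
∂h/∂y = [(-60)·(-0.10) − (-125)·(+0.07)] / -10075 = -0.001464
Flow direction (−∇h) has components (-0.001151 E, +0.001464 N).
Azimuth = atan2(E, N) = atan2(-0.001151, +0.001464) = 321.8° ≈ 322°.

322°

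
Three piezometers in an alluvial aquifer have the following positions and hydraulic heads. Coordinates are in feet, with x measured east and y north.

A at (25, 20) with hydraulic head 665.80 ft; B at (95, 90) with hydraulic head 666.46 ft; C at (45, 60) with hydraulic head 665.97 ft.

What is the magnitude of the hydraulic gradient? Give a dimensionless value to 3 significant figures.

With h = a·x + b·y + c and A as origin, the differences give:
  70·a + 70·b = +0.66
  20·a + 40·b = +0.17
Eliminate b (×40 and ×70, subtract): 1400·a = 14.500 → a = ∂h/∂x = +0.01036
Back-substitute: b = ∂h/∂y = -0.0009286.
|∇h| = √(0.01036² + -0.0009286²) = 0.0104

0.0104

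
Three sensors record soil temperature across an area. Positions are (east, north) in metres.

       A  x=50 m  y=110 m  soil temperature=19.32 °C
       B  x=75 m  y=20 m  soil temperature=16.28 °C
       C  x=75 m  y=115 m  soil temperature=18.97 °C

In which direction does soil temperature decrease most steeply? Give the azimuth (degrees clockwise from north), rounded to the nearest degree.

145°

With T = a·x + b·y + c and A as origin, the differences give:
  25·a + (-90)·b = -3.04
  25·a + 5·b = -0.35
Eliminate b (×5 and ×(-90), subtract): 2375·a = -46.700 → a = ∂T/∂x = -0.01966
Back-substitute: b = ∂T/∂y = +0.02832.
Steepest decrease is along −∇f: components (+0.01966 E, -0.02832 N).
Azimuth = atan2(+0.01966, -0.02832) = 145.2° ≈ 145°.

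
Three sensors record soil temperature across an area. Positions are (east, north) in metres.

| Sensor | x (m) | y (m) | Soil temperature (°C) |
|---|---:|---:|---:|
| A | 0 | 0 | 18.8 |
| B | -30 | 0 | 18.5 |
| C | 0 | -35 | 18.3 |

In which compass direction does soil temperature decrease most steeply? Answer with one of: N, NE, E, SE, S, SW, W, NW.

SW

∂T/∂x = (18.5 − 18.8) / (-30 − 0) = +0.01000
∂T/∂y = (18.3 − 18.8) / (-35 − 0) = +0.01429
Steepest decrease is along −∇f = (-0.01000 E, -0.01429 N) → southwest.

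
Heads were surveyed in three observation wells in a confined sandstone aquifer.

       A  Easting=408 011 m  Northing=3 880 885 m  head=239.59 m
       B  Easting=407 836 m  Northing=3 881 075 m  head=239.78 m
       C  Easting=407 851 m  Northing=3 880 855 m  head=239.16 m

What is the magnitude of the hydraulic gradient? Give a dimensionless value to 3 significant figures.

0.00365

Differences from A: to B (Δx, Δy, Δh) = (-175, 190, +0.19); to C = (-160, -30, -0.43).
Determinant of the coordinate differences = (-175)·(-30) − (-160)·190 = 35650.
∂h/∂x = [(+0.19)·(-30) − (-0.43)·190] / 35650 = +0.002132
∂h/∂y = [(-175)·(-0.43) − (-160)·(+0.19)] / 35650 = +0.002964
|∇h| = √(0.002132² + 0.002964²) = 0.003651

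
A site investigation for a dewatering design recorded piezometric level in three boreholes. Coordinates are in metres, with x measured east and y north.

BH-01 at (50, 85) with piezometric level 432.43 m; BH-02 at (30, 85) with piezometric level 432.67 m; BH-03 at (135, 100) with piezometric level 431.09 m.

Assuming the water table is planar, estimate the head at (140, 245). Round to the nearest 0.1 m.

427.9 m

Differences from BH-01: to BH-02 (Δx, Δy, Δh) = (-20, 0, +0.24); to BH-03 = (85, 15, -1.34).
Determinant of the coordinate differences = (-20)·15 − 85·0 = -300.
∂h/∂x = [(+0.24)·15 − (-1.34)·0] / -300 = -0.01200
∂h/∂y = [(-20)·(-1.34) − 85·(+0.24)] / -300 = -0.02133
h(140, 245) = 432.43 + (-0.01200)·(90) + (-0.02133)·(160) = 432.43 -1.080 -3.413 = 427.937 m.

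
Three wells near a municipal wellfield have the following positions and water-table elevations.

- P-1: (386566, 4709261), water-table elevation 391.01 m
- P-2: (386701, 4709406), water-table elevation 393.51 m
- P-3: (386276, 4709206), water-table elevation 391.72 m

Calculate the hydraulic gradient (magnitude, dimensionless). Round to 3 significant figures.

0.0247

Three-point gradient (reference P-1): Δ to P-2 = (135, 145, +2.50), Δ to P-3 = (-290, -55, +0.71).
∂h/∂x = -0.006944, ∂h/∂y = +0.02371 (det = 34625).
|∇h| = √(-0.006944² + 0.02371²) = 0.02471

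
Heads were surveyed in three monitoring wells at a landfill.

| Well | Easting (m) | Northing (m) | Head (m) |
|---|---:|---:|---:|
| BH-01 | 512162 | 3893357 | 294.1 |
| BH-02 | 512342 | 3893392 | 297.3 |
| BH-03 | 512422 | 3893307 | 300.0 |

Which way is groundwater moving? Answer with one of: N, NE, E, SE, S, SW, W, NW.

NW

Taking BH-01 as reference: BH-02−BH-01 = (180, 35, +3.2); BH-03−BH-01 = (260, -50, +5.9).
Determinant of the coordinate differences = 180·(-50) − 260·35 = -18100.
∂h/∂x = [(+3.2)·(-50) − (+5.9)·35] / -18100 = +0.02025
∂h/∂y = [180·(+5.9) − 260·(+3.2)] / -18100 = -0.01271
Flow = −∇h = (-0.02025 east, +0.01271 north), which points northwest.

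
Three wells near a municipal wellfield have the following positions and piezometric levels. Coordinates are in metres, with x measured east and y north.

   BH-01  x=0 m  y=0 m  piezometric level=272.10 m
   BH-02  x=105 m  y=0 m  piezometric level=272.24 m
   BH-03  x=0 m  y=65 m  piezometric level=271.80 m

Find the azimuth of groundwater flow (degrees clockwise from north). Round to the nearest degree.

344°

∂h/∂x = (272.24 − 272.10) / (105 − 0) = +0.001333
∂h/∂y = (271.80 − 272.10) / (65 − 0) = -0.004615
Flow direction (−∇h) has components (-0.001333 E, +0.004615 N).
Azimuth = atan2(E, N) = atan2(-0.001333, +0.004615) = 343.9° ≈ 344°.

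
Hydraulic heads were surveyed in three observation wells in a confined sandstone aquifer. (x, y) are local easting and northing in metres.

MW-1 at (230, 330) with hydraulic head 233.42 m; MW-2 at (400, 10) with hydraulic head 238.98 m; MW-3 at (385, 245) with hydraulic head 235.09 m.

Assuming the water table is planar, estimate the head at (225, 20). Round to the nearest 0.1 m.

238.5 m

With h = a·x + b·y + c and MW-1 as origin, the differences give:
  170·a + (-320)·b = +5.56
  155·a + (-85)·b = +1.67
Eliminate b (×(-85) and ×(-320), subtract): 35150·a = 61.800 → a = ∂h/∂x = +0.001758
Back-substitute: b = ∂h/∂y = -0.01644.
h(225, 20) = 233.42 + (+0.001758)·(-5) + (-0.01644)·(-310) = 233.42 -0.009 +5.097 = 238.508 m.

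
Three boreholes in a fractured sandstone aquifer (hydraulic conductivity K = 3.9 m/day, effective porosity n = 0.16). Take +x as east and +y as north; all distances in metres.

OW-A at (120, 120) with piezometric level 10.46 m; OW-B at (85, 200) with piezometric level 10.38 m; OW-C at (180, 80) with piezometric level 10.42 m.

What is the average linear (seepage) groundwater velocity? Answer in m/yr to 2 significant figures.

23 m/yr

Three-point gradient (reference OW-A): Δ to OW-B = (-35, 80, -0.08), Δ to OW-C = (60, -40, -0.04).
∂h/∂x = -0.001882, ∂h/∂y = -0.001824 (det = -3400).
|∇h| = √(-0.001882² + -0.001824²) = 0.002621
Seepage velocity v = K·i/n = 3.9 × 0.002621 / 0.16 = 0.06389 m/day = 23.34 m/yr.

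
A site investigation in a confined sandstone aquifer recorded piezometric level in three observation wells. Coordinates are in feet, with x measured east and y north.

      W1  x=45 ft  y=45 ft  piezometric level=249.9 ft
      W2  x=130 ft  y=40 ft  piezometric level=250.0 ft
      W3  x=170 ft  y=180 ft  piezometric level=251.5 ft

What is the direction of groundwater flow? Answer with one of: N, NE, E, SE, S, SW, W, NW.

S

Three-point gradient (reference W1): Δ to W2 = (85, -5, +0.1), Δ to W3 = (125, 135, +1.6).
∂h/∂x = +0.001777, ∂h/∂y = +0.01021 (det = 12100).
Flow = −∇h = (-0.001777 east, -0.01021 north), which points south.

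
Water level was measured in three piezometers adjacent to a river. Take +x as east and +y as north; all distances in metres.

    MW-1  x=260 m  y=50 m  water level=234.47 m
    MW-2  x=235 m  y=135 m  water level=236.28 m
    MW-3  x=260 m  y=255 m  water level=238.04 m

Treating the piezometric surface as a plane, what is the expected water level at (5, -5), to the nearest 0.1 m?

With h = a·x + b·y + c and MW-1 as origin, the differences give:
  (-25)·a + 85·b = +1.81
  0·a + 205·b = +3.57
Eliminate b (×205 and ×85, subtract): -5125·a = 67.600 → a = ∂h/∂x = -0.01319
Back-substitute: b = ∂h/∂y = +0.01741.
h(5, -5) = 234.47 + (-0.01319)·(-255) + (+0.01741)·(-55) = 234.47 +3.364 -0.958 = 236.876 m.

236.9 m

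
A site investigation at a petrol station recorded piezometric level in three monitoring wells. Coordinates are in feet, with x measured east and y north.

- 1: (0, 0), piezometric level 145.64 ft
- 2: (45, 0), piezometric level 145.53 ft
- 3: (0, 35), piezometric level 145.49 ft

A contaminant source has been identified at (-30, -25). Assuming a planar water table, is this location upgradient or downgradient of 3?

upgradient

∂h/∂x = (145.53 − 145.64) / (45 − 0) = -0.002444
∂h/∂y = (145.49 − 145.64) / (35 − 0) = -0.004286
Head at (-30, -25) = 145.64 + (-0.002444)·(-30) + (-0.004286)·(-25) = 145.82 ft.
That is higher than the 145.49 ft at 3, so the point is upgradient.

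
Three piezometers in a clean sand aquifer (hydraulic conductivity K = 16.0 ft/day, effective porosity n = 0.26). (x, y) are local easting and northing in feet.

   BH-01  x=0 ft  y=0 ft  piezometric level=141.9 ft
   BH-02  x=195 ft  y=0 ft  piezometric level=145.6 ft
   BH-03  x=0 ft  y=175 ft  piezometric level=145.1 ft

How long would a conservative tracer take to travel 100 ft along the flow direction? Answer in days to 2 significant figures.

∂h/∂x = (145.6 − 141.9) / (195 − 0) = +0.01897
∂h/∂y = (145.1 − 141.9) / (175 − 0) = +0.01829
|∇h| = √(0.01897² + 0.01829²) = 0.02635
Seepage velocity v = K·i/n = 16.0 × 0.02635 / 0.26 = 1.622 ft/day.
t = 100 / 1.622 = 61.65 days.

62 days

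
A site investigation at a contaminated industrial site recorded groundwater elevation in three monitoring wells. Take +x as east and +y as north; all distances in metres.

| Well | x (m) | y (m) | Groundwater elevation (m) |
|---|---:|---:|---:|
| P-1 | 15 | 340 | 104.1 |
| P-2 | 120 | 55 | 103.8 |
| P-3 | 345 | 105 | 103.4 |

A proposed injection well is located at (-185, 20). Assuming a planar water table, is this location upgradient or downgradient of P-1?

Differences from P-1: to P-2 (Δx, Δy, Δh) = (105, -285, -0.3); to P-3 = (330, -235, -0.7).
Solve a·Δx + b·Δy = Δh: det = 105·(-235) − 330·(-285) = 69375.
∂h/∂x = [(-0.3)·(-235) − (-0.7)·(-285)] / 69375 = -0.001859
∂h/∂y = [105·(-0.7) − 330·(-0.3)] / 69375 = +0.0003676
Head at (-185, 20) = 104.1 + (-0.001859)·(-200) + (+0.0003676)·(-320) = 104.35 m.
That is higher than the 104.1 m at P-1, so the point is upgradient.

upgradient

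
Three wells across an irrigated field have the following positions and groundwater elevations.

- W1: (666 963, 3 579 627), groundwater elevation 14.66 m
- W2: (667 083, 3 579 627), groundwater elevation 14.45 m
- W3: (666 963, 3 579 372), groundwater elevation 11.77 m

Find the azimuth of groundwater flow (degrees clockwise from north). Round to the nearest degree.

171°

∂h/∂x = (14.45 − 14.66) / (667083 − 666963) = -0.001750
∂h/∂y = (11.77 − 14.66) / (3579372 − 3579627) = +0.01133
Flow direction (−∇h) has components (+0.001750 E, -0.01133 N).
Azimuth = atan2(E, N) = atan2(+0.001750, -0.01133) = 171.2° ≈ 171°.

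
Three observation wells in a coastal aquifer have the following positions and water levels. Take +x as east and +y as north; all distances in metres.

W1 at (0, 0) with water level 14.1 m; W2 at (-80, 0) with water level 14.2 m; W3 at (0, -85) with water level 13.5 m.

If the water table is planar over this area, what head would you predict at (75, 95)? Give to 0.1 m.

∂h/∂x = (14.2 − 14.1) / (-80 − 0) = -0.001250
∂h/∂y = (13.5 − 14.1) / (-85 − 0) = +0.007059
h(75, 95) = 14.1 + (-0.001250)·(75) + (+0.007059)·(95) = 14.1 -0.094 +0.671 = 14.677 m.

14.7 m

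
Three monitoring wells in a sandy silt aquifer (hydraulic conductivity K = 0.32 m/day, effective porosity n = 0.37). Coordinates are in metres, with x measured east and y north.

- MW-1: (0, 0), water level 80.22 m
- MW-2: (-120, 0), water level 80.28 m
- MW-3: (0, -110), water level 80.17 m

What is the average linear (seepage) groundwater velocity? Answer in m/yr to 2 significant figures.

0.21 m/yr

∂h/∂x = (80.28 − 80.22) / (-120 − 0) = -0.0005000
∂h/∂y = (80.17 − 80.22) / (-110 − 0) = +0.0004545
|∇h| = √(-0.0005000² + 0.0004545²) = 0.0006757
Seepage velocity v = K·i/n = 0.32 × 0.0006757 / 0.37 = 0.0005844 m/day = 0.2135 m/yr.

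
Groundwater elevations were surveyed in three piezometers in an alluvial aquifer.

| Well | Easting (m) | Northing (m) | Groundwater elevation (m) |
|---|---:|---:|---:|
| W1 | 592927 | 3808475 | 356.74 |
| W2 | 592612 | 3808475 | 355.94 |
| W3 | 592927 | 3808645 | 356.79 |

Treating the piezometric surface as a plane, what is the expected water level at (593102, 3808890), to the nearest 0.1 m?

357.3 m

∂h/∂x = (355.94 − 356.74) / (592612 − 592927) = +0.002540
∂h/∂y = (356.79 − 356.74) / (3808645 − 3808475) = +0.0002941
h(593102, 3808890) = 356.74 + (+0.002540)·(175) + (+0.0002941)·(415) = 356.74 +0.444 +0.122 = 357.307 m.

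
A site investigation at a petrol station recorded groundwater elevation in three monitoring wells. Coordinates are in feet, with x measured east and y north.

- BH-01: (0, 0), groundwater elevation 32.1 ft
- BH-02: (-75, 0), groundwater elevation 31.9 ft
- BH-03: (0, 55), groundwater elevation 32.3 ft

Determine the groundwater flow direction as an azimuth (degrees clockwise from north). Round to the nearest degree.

∂h/∂x = (31.9 − 32.1) / (-75 − 0) = +0.002667
∂h/∂y = (32.3 − 32.1) / (55 − 0) = +0.003636
Flow direction (−∇h) has components (-0.002667 E, -0.003636 N).
Azimuth = atan2(E, N) = atan2(-0.002667, -0.003636) = 216.3° ≈ 216°.

216°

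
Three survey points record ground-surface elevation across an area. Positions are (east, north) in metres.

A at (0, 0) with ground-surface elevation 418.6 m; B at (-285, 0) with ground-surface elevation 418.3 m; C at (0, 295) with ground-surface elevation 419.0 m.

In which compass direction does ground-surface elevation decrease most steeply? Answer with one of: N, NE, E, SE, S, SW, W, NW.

∂z/∂x = (418.3 − 418.6) / (-285 − 0) = +0.001053
∂z/∂y = (419.0 − 418.6) / (295 − 0) = +0.001356
Steepest decrease is along −∇f = (-0.001053 E, -0.001356 N) → southwest.

SW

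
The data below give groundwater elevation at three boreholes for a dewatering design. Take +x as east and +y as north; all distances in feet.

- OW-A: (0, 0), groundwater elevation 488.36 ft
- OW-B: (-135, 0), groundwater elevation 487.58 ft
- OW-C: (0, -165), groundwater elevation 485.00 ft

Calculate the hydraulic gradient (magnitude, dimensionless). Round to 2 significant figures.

∂h/∂x = (487.58 − 488.36) / (-135 − 0) = +0.005778
∂h/∂y = (485.00 − 488.36) / (-165 − 0) = +0.02036
|∇h| = √(0.005778² + 0.02036²) = 0.02116

0.021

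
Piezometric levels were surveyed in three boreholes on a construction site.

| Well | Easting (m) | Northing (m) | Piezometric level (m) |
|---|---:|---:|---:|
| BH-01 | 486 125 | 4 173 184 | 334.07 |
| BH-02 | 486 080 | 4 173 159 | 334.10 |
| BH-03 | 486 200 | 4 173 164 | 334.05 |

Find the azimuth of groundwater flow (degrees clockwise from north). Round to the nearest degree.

Differences from BH-01: to BH-02 (Δx, Δy, Δh) = (-45, -25, +0.03); to BH-03 = (75, -20, -0.02).
Determinant of the coordinate differences = (-45)·(-20) − 75·(-25) = 2775.
∂h/∂x = [(+0.03)·(-20) − (-0.02)·(-25)] / 2775 = -0.0003964
∂h/∂y = [(-45)·(-0.02) − 75·(+0.03)] / 2775 = -0.0004865
Flow direction (−∇h) has components (+0.0003964 E, +0.0004865 N).
Azimuth = atan2(E, N) = atan2(+0.0003964, +0.0004865) = 39.2° ≈ 039°.

039°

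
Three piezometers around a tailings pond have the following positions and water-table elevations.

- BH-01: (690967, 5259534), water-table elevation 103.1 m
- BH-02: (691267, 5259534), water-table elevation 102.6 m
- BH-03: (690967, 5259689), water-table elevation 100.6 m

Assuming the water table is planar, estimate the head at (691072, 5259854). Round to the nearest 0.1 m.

∂h/∂x = (102.6 − 103.1) / (691267 − 690967) = -0.001667
∂h/∂y = (100.6 − 103.1) / (5259689 − 5259534) = -0.01613
h(691072, 5259854) = 103.1 + (-0.001667)·(105) + (-0.01613)·(320) = 103.1 -0.175 -5.161 = 97.764 m.

97.8 m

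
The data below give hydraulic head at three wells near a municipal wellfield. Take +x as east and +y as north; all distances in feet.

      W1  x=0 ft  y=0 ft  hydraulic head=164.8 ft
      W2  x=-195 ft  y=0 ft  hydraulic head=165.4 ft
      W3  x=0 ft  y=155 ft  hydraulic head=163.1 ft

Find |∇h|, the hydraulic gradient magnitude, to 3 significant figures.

0.0114

∂h/∂x = (165.4 − 164.8) / (-195 − 0) = -0.003077
∂h/∂y = (163.1 − 164.8) / (155 − 0) = -0.01097
|∇h| = √(-0.003077² + -0.01097²) = 0.01139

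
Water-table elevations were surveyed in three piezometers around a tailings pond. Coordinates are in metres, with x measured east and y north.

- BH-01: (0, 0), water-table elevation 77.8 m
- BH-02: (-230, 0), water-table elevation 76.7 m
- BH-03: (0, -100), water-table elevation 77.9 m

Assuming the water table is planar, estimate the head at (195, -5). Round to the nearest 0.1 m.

78.7 m

∂h/∂x = (76.7 − 77.8) / (-230 − 0) = +0.004783
∂h/∂y = (77.9 − 77.8) / (-100 − 0) = -0.001000
h(195, -5) = 77.8 + (+0.004783)·(195) + (-0.001000)·(-5) = 77.8 +0.933 +0.005 = 78.738 m.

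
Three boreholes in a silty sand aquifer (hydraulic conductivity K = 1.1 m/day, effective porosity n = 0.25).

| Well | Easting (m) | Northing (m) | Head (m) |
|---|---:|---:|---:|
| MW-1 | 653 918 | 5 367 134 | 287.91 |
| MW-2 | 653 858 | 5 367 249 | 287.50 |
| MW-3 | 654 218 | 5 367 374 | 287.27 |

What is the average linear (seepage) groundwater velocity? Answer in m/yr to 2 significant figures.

With h = a·x + b·y + c and MW-1 as origin, the differences give:
  (-60)·a + 115·b = -0.41
  300·a + 240·b = -0.64
Eliminate b (×240 and ×115, subtract): -48900·a = -24.800 → a = ∂h/∂x = +0.0005072
Back-substitute: b = ∂h/∂y = -0.003301.
|∇h| = √(0.0005072² + -0.003301²) = 0.00334
Seepage velocity v = K·i/n = 1.1 × 0.00334 / 0.25 = 0.0147 m/day = 5.369 m/yr.

5.4 m/yr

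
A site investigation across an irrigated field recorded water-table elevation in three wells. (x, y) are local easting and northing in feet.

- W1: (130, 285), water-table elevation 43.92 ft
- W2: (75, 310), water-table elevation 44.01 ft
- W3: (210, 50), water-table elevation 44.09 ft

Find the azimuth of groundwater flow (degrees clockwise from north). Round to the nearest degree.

With h = a·x + b·y + c and W1 as origin, the differences give:
  (-55)·a + 25·b = +0.09
  80·a + (-235)·b = +0.17
Eliminate b (×(-235) and ×25, subtract): 10925·a = -25.400 → a = ∂h/∂x = -0.002325
Back-substitute: b = ∂h/∂y = -0.001515.
Flow direction (−∇h) has components (+0.002325 E, +0.001515 N).
Azimuth = atan2(E, N) = atan2(+0.002325, +0.001515) = 56.9° ≈ 057°.

057°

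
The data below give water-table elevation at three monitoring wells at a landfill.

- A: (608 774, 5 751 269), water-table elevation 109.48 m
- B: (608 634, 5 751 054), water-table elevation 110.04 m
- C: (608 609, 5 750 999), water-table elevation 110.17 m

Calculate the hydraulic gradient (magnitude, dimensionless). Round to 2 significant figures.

Differences from A: to B (Δx, Δy, Δh) = (-140, -215, +0.56); to C = (-165, -270, +0.69).
Determinant of the coordinate differences = (-140)·(-270) − (-165)·(-215) = 2325.
∂h/∂x = [(+0.56)·(-270) − (+0.69)·(-215)] / 2325 = -0.001226
∂h/∂y = [(-140)·(+0.69) − (-165)·(+0.56)] / 2325 = -0.001806
|∇h| = √(-0.001226² + -0.001806²) = 0.002183

0.0022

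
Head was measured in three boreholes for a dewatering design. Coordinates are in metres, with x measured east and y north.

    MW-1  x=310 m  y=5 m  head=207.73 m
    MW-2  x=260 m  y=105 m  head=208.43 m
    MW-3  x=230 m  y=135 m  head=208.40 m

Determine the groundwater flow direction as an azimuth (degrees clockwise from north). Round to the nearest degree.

227°

Three-point gradient (reference MW-1): Δ to MW-2 = (-50, 100, +0.70), Δ to MW-3 = (-80, 130, +0.67).
∂h/∂x = +0.01600, ∂h/∂y = +0.01500 (det = 1500).
Flow direction (−∇h) has components (-0.01600 E, -0.01500 N).
Azimuth = atan2(E, N) = atan2(-0.01600, -0.01500) = 226.8° ≈ 227°.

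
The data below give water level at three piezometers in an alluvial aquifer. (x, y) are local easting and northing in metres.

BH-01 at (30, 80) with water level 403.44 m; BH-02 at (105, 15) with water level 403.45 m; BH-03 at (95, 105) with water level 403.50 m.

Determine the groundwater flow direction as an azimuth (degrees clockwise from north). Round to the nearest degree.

227°

Differences from BH-01: to BH-02 (Δx, Δy, Δh) = (75, -65, +0.01); to BH-03 = (65, 25, +0.06).
Determinant of the coordinate differences = 75·25 − 65·(-65) = 6100.
∂h/∂x = [(+0.01)·25 − (+0.06)·(-65)] / 6100 = +0.0006803
∂h/∂y = [75·(+0.06) − 65·(+0.01)] / 6100 = +0.0006311
Flow direction (−∇h) has components (-0.0006803 E, -0.0006311 N).
Azimuth = atan2(E, N) = atan2(-0.0006803, -0.0006311) = 227.1° ≈ 227°.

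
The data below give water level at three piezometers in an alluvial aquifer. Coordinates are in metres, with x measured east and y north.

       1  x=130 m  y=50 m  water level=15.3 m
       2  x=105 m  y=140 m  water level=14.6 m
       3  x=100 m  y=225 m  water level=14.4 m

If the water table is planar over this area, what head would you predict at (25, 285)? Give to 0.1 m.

12.5 m

Taking 1 as reference: 2−1 = (-25, 90, -0.7); 3−1 = (-30, 175, -0.9).
Determinant of the coordinate differences = (-25)·175 − (-30)·90 = -1675.
∂h/∂x = [(-0.7)·175 − (-0.9)·90] / -1675 = +0.02478
∂h/∂y = [(-25)·(-0.9) − (-30)·(-0.7)] / -1675 = -0.0008955
h(25, 285) = 15.3 + (+0.02478)·(-105) + (-0.0008955)·(235) = 15.3 -2.601 -0.210 = 12.488 m.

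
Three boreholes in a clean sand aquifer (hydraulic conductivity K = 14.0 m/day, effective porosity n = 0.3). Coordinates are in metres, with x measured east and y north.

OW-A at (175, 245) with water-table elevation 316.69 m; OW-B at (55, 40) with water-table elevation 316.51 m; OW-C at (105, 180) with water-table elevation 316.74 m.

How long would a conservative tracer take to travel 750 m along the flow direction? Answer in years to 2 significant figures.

Differences from OW-A: to OW-B (Δx, Δy, Δh) = (-120, -205, -0.18); to OW-C = (-70, -65, +0.05).
Determinant of the coordinate differences = (-120)·(-65) − (-70)·(-205) = -6550.
∂h/∂x = [(-0.18)·(-65) − (+0.05)·(-205)] / -6550 = -0.003351
∂h/∂y = [(-120)·(+0.05) − (-70)·(-0.18)] / -6550 = +0.002840
|∇h| = √(-0.003351² + 0.002840²) = 0.004393
Seepage velocity v = K·i/n = 14.0 × 0.004393 / 0.3 = 0.205 m/day.
t = 750 / 0.205 = 3659 days = 10 years.

10 years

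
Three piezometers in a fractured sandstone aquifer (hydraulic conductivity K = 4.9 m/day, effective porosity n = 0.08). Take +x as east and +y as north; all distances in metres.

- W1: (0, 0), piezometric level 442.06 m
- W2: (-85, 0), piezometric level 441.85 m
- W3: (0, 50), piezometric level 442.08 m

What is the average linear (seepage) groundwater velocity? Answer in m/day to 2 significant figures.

∂h/∂x = (441.85 − 442.06) / (-85 − 0) = +0.002471
∂h/∂y = (442.08 − 442.06) / (50 − 0) = +0.0004000
|∇h| = √(0.002471² + 0.0004000²) = 0.002503
Seepage velocity v = K·i/n = 4.9 × 0.002503 / 0.08 = 0.1533 m/day.

0.15 m/day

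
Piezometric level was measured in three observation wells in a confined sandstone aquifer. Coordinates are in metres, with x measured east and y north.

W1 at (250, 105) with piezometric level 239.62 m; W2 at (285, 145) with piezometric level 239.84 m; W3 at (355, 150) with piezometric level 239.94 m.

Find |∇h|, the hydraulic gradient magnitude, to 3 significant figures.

Taking W1 as reference: W2−W1 = (35, 40, +0.22); W3−W1 = (105, 45, +0.32).
Solve a·Δx + b·Δy = Δh: det = 35·45 − 105·40 = -2625.
∂h/∂x = [(+0.22)·45 − (+0.32)·40] / -2625 = +0.001105
∂h/∂y = [35·(+0.32) − 105·(+0.22)] / -2625 = +0.004533
|∇h| = √(0.001105² + 0.004533²) = 0.004666

0.00467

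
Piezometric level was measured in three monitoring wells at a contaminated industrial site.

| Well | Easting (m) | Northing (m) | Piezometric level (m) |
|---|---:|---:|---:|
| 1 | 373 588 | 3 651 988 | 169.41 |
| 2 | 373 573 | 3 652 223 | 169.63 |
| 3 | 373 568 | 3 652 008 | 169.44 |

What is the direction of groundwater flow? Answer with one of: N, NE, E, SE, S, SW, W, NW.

SE

With h = a·x + b·y + c and 1 as origin, the differences give:
  (-15)·a + 235·b = +0.22
  (-20)·a + 20·b = +0.03
Eliminate b (×20 and ×235, subtract): 4400·a = -2.650 → a = ∂h/∂x = -0.0006023
Back-substitute: b = ∂h/∂y = +0.0008977.
Flow = −∇h = (+0.0006023 east, -0.0008977 north), which points southeast.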